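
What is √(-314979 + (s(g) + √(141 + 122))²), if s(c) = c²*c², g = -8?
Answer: 2*√(4115625 + 2048*√263) ≈ 4073.7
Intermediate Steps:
s(c) = c⁴
√(-314979 + (s(g) + √(141 + 122))²) = √(-314979 + ((-8)⁴ + √(141 + 122))²) = √(-314979 + (4096 + √263)²)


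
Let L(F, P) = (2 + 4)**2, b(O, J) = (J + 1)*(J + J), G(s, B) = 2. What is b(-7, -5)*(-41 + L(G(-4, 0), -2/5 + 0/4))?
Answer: -200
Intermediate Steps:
b(O, J) = 2*J*(1 + J) (b(O, J) = (1 + J)*(2*J) = 2*J*(1 + J))
L(F, P) = 36 (L(F, P) = 6**2 = 36)
b(-7, -5)*(-41 + L(G(-4, 0), -2/5 + 0/4)) = (2*(-5)*(1 - 5))*(-41 + 36) = (2*(-5)*(-4))*(-5) = 40*(-5) = -200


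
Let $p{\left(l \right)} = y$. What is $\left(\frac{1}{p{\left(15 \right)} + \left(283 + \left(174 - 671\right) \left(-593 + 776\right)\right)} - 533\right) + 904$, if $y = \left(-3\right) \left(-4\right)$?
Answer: $\frac{33633375}{90656} \approx 371.0$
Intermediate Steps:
$y = 12$
$p{\left(l \right)} = 12$
$\left(\frac{1}{p{\left(15 \right)} + \left(283 + \left(174 - 671\right) \left(-593 + 776\right)\right)} - 533\right) + 904 = \left(\frac{1}{12 + \left(283 + \left(174 - 671\right) \left(-593 + 776\right)\right)} - 533\right) + 904 = \left(\frac{1}{12 + \left(283 - 90951\right)} - 533\right) + 904 = \left(\frac{1}{12 - 90668} - 533\right) + 904 = \left(\frac{1}{-90656} - 533\right) + 904 = \left(- \frac{1}{90656} - 533\right) + 904 = - \frac{48319649}{90656} + 904 = \frac{33633375}{90656}$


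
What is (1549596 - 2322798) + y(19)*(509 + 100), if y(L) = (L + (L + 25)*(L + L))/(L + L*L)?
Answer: -15409839/20 ≈ -7.7049e+5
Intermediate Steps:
y(L) = (L + 2*L*(25 + L))/(L + L²) (y(L) = (L + (25 + L)*(2*L))/(L + L²) = (L + 2*L*(25 + L))/(L + L²))
(1549596 - 2322798) + y(19)*(509 + 100) = (1549596 - 2322798) + ((51 + 2*19)/(1 + 19))*(509 + 100) = -773202 + ((51 + 38)/20)*609 = -773202 + ((1/20)*89)*609 = -773202 + (89/20)*609 = -773202 + 54201/20 = -15409839/20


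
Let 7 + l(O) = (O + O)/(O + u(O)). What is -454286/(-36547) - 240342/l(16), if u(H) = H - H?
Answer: 1255150072/26105 ≈ 48081.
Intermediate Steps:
u(H) = 0
l(O) = -5 (l(O) = -7 + (O + O)/(O + 0) = -7 + (2*O)/O = -7 + 2 = -5)
-454286/(-36547) - 240342/l(16) = -454286/(-36547) - 240342/(-5) = -454286*(-1/36547) - 240342*(-⅕) = 64898/5221 + 240342/5 = 1255150072/26105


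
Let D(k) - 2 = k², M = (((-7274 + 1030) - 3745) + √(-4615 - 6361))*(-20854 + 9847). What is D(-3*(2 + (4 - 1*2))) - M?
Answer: -109948777 + 308196*I*√14 ≈ -1.0995e+8 + 1.1532e+6*I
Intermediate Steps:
M = 109948923 - 308196*I*√14 (M = ((-6244 - 3745) + √(-10976))*(-11007) = (-9989 + 28*I*√14)*(-11007) = 109948923 - 308196*I*√14 ≈ 1.0995e+8 - 1.1532e+6*I)
D(k) = 2 + k²
D(-3*(2 + (4 - 1*2))) - M = (2 + (-3*(2 + (4 - 1*2)))²) - (109948923 - 308196*I*√14) = (2 + (-3*(2 + (4 - 2)))²) + (-109948923 + 308196*I*√14) = (2 + (-3*(2 + 2))²) + (-109948923 + 308196*I*√14) = (2 + (-3*4)²) + (-109948923 + 308196*I*√14) = (2 + (-12)²) + (-109948923 + 308196*I*√14) = (2 + 144) + (-109948923 + 308196*I*√14) = 146 + (-109948923 + 308196*I*√14) = -109948777 + 308196*I*√14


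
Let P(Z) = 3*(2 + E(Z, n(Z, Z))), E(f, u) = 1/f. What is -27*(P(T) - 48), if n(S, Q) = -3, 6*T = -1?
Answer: 1620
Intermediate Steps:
T = -⅙ (T = (⅙)*(-1) = -⅙ ≈ -0.16667)
P(Z) = 6 + 3/Z (P(Z) = 3*(2 + 1/Z) = 6 + 3/Z)
-27*(P(T) - 48) = -27*((6 + 3/(-⅙)) - 48) = -27*((6 + 3*(-6)) - 48) = -27*((6 - 18) - 48) = -27*(-12 - 48) = -27*(-60) = 1620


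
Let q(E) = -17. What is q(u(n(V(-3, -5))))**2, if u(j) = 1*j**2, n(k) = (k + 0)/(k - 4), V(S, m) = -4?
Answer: 289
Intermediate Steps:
n(k) = k/(-4 + k)
u(j) = j**2
q(u(n(V(-3, -5))))**2 = (-17)**2 = 289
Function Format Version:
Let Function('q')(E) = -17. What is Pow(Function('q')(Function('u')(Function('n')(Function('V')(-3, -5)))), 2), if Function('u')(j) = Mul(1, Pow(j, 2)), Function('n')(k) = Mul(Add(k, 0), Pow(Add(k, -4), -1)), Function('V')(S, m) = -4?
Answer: 289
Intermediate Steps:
Function('n')(k) = Mul(k, Pow(Add(-4, k), -1))
Function('u')(j) = Pow(j, 2)
Pow(Function('q')(Function('u')(Function('n')(Function('V')(-3, -5)))), 2) = Pow(-17, 2) = 289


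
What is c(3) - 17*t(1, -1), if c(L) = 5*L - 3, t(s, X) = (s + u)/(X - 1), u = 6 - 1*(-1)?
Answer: 80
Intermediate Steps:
u = 7 (u = 6 + 1 = 7)
t(s, X) = (7 + s)/(-1 + X) (t(s, X) = (s + 7)/(X - 1) = (7 + s)/(-1 + X))
c(L) = -3 + 5*L
c(3) - 17*t(1, -1) = (-3 + 5*3) - 17*(7 + 1)/(-1 - 1) = (-3 + 15) - 17*8/(-2) = 12 - (-17)*8/2 = 12 - 17*(-4) = 12 + 68 = 80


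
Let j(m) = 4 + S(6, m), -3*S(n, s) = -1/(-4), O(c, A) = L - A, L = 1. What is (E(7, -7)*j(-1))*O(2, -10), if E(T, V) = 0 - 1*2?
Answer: -517/6 ≈ -86.167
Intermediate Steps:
E(T, V) = -2 (E(T, V) = 0 - 2 = -2)
O(c, A) = 1 - A
S(n, s) = -1/12 (S(n, s) = -(-1)/(3*(-4)) = -(-1)*(-1)/(3*4) = -1/3*1/4 = -1/12)
j(m) = 47/12 (j(m) = 4 - 1/12 = 47/12)
(E(7, -7)*j(-1))*O(2, -10) = (-2*47/12)*(1 - 1*(-10)) = -47*(1 + 10)/6 = -47/6*11 = -517/6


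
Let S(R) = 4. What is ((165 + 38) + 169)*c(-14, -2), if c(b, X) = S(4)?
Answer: 1488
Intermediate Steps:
c(b, X) = 4
((165 + 38) + 169)*c(-14, -2) = ((165 + 38) + 169)*4 = (203 + 169)*4 = 372*4 = 1488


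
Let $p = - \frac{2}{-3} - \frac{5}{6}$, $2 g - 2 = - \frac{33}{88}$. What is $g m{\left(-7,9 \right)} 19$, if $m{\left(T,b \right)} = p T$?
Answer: $\frac{1729}{96} \approx 18.01$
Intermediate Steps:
$g = \frac{13}{16}$ ($g = 1 + \frac{\left(-33\right) \frac{1}{88}}{2} = 1 + \frac{1}{2} \left(- \frac{3}{8}\right) = 1 - \frac{3}{16} = \frac{13}{16} \approx 0.8125$)
$p = - \frac{1}{6}$ ($p = \left(-2\right) \left(- \frac{1}{3}\right) - \frac{5}{6} = \frac{2}{3} - \frac{5}{6} = - \frac{1}{6} \approx -0.16667$)
$m{\left(T,b \right)} = - \frac{T}{6}$
$g m{\left(-7,9 \right)} 19 = \frac{13 \left(\left(- \frac{1}{6}\right) \left(-7\right)\right)}{16} \cdot 19 = \frac{13}{16} \cdot \frac{7}{6} \cdot 19 = \frac{91}{96} \cdot 19 = \frac{1729}{96}$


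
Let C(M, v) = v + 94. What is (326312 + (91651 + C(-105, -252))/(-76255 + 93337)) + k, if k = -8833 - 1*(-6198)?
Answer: 5529142007/17082 ≈ 3.2368e+5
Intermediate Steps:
C(M, v) = 94 + v
k = -2635 (k = -8833 + 6198 = -2635)
(326312 + (91651 + C(-105, -252))/(-76255 + 93337)) + k = (326312 + (91651 + (94 - 252))/(-76255 + 93337)) - 2635 = (326312 + (91651 - 158)/17082) - 2635 = (326312 + 91493*(1/17082)) - 2635 = (326312 + 91493/17082) - 2635 = 5574153077/17082 - 2635 = 5529142007/17082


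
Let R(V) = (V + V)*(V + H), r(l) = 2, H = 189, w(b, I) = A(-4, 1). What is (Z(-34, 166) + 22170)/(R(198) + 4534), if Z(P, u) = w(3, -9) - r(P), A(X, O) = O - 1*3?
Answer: 11083/78893 ≈ 0.14048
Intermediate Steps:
A(X, O) = -3 + O (A(X, O) = O - 3 = -3 + O)
w(b, I) = -2 (w(b, I) = -3 + 1 = -2)
R(V) = 2*V*(189 + V) (R(V) = (V + V)*(V + 189) = (2*V)*(189 + V) = 2*V*(189 + V))
Z(P, u) = -4 (Z(P, u) = -2 - 1*2 = -2 - 2 = -4)
(Z(-34, 166) + 22170)/(R(198) + 4534) = (-4 + 22170)/(2*198*(189 + 198) + 4534) = 22166/(2*198*387 + 4534) = 22166/(153252 + 4534) = 22166/157786 = 22166*(1/157786) = 11083/78893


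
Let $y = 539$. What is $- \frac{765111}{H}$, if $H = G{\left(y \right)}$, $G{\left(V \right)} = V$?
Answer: $- \frac{765111}{539} \approx -1419.5$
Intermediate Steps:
$H = 539$
$- \frac{765111}{H} = - \frac{765111}{539}$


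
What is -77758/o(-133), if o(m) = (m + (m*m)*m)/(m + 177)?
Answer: 1710676/1176385 ≈ 1.4542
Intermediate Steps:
o(m) = (m + m³)/(177 + m) (o(m) = (m + m²*m)/(177 + m) = (m + m³)/(177 + m))
-77758/o(-133) = -77758*(177 - 133)/(-133 + (-133)³) = -77758*44/(-133 - 2352637) = -77758/((1/44)*(-2352770)) = -77758/(-1176385/22) = -77758*(-22/1176385) = 1710676/1176385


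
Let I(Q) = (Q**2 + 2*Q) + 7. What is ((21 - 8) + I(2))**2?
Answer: 784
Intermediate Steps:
I(Q) = 7 + Q**2 + 2*Q
((21 - 8) + I(2))**2 = ((21 - 8) + (7 + 2**2 + 2*2))**2 = (13 + (7 + 4 + 4))**2 = (13 + 15)**2 = 28**2 = 784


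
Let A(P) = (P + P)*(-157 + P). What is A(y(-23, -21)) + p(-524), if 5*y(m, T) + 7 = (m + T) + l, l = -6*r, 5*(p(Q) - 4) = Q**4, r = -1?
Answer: 75391994736/5 ≈ 1.5078e+10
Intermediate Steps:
p(Q) = 4 + Q**4/5
l = 6 (l = -6*(-1) = 6)
y(m, T) = -1/5 + T/5 + m/5 (y(m, T) = -7/5 + ((m + T) + 6)/5 = -7/5 + ((T + m) + 6)/5 = -7/5 + (6 + T + m)/5 = -7/5 + (6/5 + T/5 + m/5) = -1/5 + T/5 + m/5)
A(P) = 2*P*(-157 + P) (A(P) = (2*P)*(-157 + P) = 2*P*(-157 + P))
A(y(-23, -21)) + p(-524) = 2*(-1/5 + (1/5)*(-21) + (1/5)*(-23))*(-157 + (-1/5 + (1/5)*(-21) + (1/5)*(-23))) + (4 + (1/5)*(-524)**4) = 2*(-1/5 - 21/5 - 23/5)*(-157 + (-1/5 - 21/5 - 23/5)) + (4 + (1/5)*75391979776) = 2*(-9)*(-157 - 9) + (4 + 75391979776/5) = 2*(-9)*(-166) + 75391979796/5 = 2988 + 75391979796/5 = 75391994736/5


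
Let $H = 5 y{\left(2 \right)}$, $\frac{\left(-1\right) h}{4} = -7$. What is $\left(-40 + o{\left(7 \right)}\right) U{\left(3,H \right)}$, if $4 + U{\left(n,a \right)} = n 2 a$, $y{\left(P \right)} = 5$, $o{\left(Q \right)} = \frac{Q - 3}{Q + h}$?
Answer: $- \frac{203816}{35} \approx -5823.3$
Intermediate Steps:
$h = 28$ ($h = \left(-4\right) \left(-7\right) = 28$)
$o{\left(Q \right)} = \frac{-3 + Q}{28 + Q}$ ($o{\left(Q \right)} = \frac{Q - 3}{Q + 28} = \frac{-3 + Q}{28 + Q}$)
$H = 25$ ($H = 5 \cdot 5 = 25$)
$U{\left(n,a \right)} = -4 + 2 a n$ ($U{\left(n,a \right)} = -4 + n 2 a = -4 + 2 n a = -4 + 2 a n$)
$\left(-40 + o{\left(7 \right)}\right) U{\left(3,H \right)} = \left(-40 + \frac{-3 + 7}{28 + 7}\right) \left(-4 + 2 \cdot 25 \cdot 3\right) = \left(-40 + \frac{1}{35} \cdot 4\right) \left(-4 + 150\right) = \left(-40 + \frac{1}{35} \cdot 4\right) 146 = \left(-40 + \frac{4}{35}\right) 146 = \left(- \frac{1396}{35}\right) 146 = - \frac{203816}{35}$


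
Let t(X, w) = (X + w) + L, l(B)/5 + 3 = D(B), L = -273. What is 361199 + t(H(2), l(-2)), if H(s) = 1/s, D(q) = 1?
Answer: 721833/2 ≈ 3.6092e+5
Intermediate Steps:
l(B) = -10 (l(B) = -15 + 5*1 = -15 + 5 = -10)
t(X, w) = -273 + X + w (t(X, w) = (X + w) - 273 = -273 + X + w)
361199 + t(H(2), l(-2)) = 361199 + (-273 + 1/2 - 10) = 361199 + (-273 + ½ - 10) = 361199 - 565/2 = 721833/2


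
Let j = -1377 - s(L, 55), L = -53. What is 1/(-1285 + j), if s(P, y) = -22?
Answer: -1/2640 ≈ -0.00037879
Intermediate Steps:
j = -1355 (j = -1377 - 1*(-22) = -1377 + 22 = -1355)
1/(-1285 + j) = 1/(-1285 - 1355) = 1/(-2640) = -1/2640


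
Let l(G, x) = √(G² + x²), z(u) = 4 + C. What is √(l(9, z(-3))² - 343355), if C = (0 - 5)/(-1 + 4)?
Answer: I*√3089417/3 ≈ 585.89*I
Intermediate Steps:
C = -5/3 ≈ -1.6667
z(u) = 7/3 (z(u) = 4 - 5/3 = 7/3)
√(l(9, z(-3))² - 343355) = √((√(9² + (7/3)²))² - 343355) = √((√(81 + 49/9))² - 343355) = √((√(778/9))² - 343355) = √((√778/3)² - 343355) = √(778/9 - 343355) = √(-3089417/9) = I*√3089417/3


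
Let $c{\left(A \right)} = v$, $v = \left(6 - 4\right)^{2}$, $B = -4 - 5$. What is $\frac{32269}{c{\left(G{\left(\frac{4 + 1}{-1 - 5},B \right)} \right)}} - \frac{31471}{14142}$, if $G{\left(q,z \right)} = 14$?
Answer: $\frac{228111157}{28284} \approx 8065.0$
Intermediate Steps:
$B = -9$
$v = 4$ ($v = 2^{2} = 4$)
$c{\left(A \right)} = 4$
$\frac{32269}{c{\left(G{\left(\frac{4 + 1}{-1 - 5},B \right)} \right)}} - \frac{31471}{14142} = \frac{32269}{4} - \frac{31471}{14142} = \frac{228111157}{28284}$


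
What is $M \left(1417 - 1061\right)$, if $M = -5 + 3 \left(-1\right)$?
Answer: $-2848$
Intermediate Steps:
$M = -8$ ($M = -5 - 3 = -8$)
$M \left(1417 - 1061\right) = - 8 \left(1417 - 1061\right) = \left(-8\right) 356 = -2848$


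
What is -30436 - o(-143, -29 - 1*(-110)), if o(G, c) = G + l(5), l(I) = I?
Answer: -30298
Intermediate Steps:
o(G, c) = 5 + G (o(G, c) = G + 5 = 5 + G)
-30436 - o(-143, -29 - 1*(-110)) = -30436 - (5 - 143) = -30436 - 1*(-138) = -30436 + 138 = -30298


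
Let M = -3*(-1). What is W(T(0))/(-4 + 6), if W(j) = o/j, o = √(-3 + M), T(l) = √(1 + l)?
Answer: 0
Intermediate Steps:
M = 3
o = 0 (o = √(-3 + 3) = √0 = 0)
W(j) = 0 (W(j) = 0/j = 0)
W(T(0))/(-4 + 6) = 0/(-4 + 6) = 0/2 = 0*(½) = 0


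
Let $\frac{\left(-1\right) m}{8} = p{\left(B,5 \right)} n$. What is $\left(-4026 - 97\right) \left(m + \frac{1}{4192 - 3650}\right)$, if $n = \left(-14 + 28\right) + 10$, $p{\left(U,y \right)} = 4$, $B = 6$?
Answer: $\frac{1716219365}{542} \approx 3.1665 \cdot 10^{6}$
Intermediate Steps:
$n = 24$ ($n = 14 + 10 = 24$)
$m = -768$ ($m = - 8 \cdot 4 \cdot 24 = \left(-8\right) 96 = -768$)
$\left(-4026 - 97\right) \left(m + \frac{1}{4192 - 3650}\right) = \left(-4026 - 97\right) \left(-768 + \frac{1}{4192 - 3650}\right) = - 4123 \left(-768 + \frac{1}{542}\right) = \left(-4123\right) \left(- \frac{416255}{542}\right) = \frac{1716219365}{542}$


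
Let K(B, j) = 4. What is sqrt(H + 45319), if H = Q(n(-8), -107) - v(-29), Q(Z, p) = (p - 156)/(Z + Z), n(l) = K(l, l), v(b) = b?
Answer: sqrt(725042)/4 ≈ 212.87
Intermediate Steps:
n(l) = 4
Q(Z, p) = (-156 + p)/(2*Z) (Q(Z, p) = (-156 + p)/((2*Z)) = (-156 + p)*(1/(2*Z)) = (-156 + p)/(2*Z))
H = -31/8 (H = (1/2)*(-156 - 107)/4 - 1*(-29) = (1/2)*(1/4)*(-263) + 29 = -263/8 + 29 = -31/8 ≈ -3.8750)
sqrt(H + 45319) = sqrt(-31/8 + 45319) = sqrt(362521/8) = sqrt(725042)/4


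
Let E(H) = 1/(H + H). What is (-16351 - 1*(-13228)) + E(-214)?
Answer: -1336645/428 ≈ -3123.0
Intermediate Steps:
E(H) = 1/(2*H)
(-16351 - 1*(-13228)) + E(-214) = (-16351 - 1*(-13228)) + (½)/(-214) = (-16351 + 13228) + (½)*(-1/214) = -3123 - 1/428 = -1336645/428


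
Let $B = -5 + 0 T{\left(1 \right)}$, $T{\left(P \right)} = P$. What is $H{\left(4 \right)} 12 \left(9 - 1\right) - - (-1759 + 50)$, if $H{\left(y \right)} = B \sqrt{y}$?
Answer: $-2669$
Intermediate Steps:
$B = -5$ ($B = -5 + 0 \cdot 1 = -5 + 0 = -5$)
$H{\left(y \right)} = - 5 \sqrt{y}$
$H{\left(4 \right)} 12 \left(9 - 1\right) - - (-1759 + 50) = - 5 \sqrt{4} \cdot 12 \left(9 - 1\right) - - (-1759 + 50) = \left(-5\right) 2 \cdot 12 \cdot 8 - \left(-1\right) \left(-1709\right) = \left(-10\right) 12 \cdot 8 - 1709 = \left(-120\right) 8 - 1709 = -960 - 1709 = -2669$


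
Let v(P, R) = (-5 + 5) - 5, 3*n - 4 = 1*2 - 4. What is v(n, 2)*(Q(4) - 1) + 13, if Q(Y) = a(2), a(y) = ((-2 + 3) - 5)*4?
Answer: 98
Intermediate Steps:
a(y) = -16 (a(y) = (1 - 5)*4 = -4*4 = -16)
Q(Y) = -16
n = ⅔ (n = 4/3 + (1*2 - 4)/3 = 4/3 + (2 - 4)/3 = 4/3 + (⅓)*(-2) = 4/3 - ⅔ = ⅔ ≈ 0.66667)
v(P, R) = -5 (v(P, R) = 0 - 5 = -5)
v(n, 2)*(Q(4) - 1) + 13 = -5*(-16 - 1) + 13 = -5*(-17) + 13 = 85 + 13 = 98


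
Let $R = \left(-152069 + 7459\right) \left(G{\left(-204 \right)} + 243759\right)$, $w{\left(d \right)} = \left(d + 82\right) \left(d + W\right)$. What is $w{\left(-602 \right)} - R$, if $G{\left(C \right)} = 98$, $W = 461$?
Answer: $35264234090$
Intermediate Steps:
$w{\left(d \right)} = \left(82 + d\right) \left(461 + d\right)$ ($w{\left(d \right)} = \left(d + 82\right) \left(d + 461\right) = \left(82 + d\right) \left(461 + d\right)$)
$R = -35264160770$ ($R = \left(-152069 + 7459\right) \left(98 + 243759\right) = \left(-144610\right) 243857 = -35264160770$)
$w{\left(-602 \right)} - R = \left(37802 + \left(-602\right)^{2} + 543 \left(-602\right)\right) - -35264160770 = \left(37802 + 362404 - 326886\right) + 35264160770 = 73320 + 35264160770 = 35264234090$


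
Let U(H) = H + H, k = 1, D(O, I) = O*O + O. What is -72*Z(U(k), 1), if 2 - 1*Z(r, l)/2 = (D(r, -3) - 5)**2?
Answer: -144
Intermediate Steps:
D(O, I) = O + O**2 (D(O, I) = O**2 + O = O + O**2)
U(H) = 2*H
Z(r, l) = 4 - 2*(-5 + r*(1 + r))**2 (Z(r, l) = 4 - 2*(r*(1 + r) - 5)**2 = 4 - 2*(-5 + r*(1 + r))**2)
-72*Z(U(k), 1) = -72*(4 - 2*(-5 + (2*1)*(1 + 2*1))**2) = -72*(4 - 2*(-5 + 2*(1 + 2))**2) = -72*(4 - 2*(-5 + 2*3)**2) = -72*(4 - 2*(-5 + 6)**2) = -72*(4 - 2*1**2) = -72*(4 - 2*1) = -72*(4 - 2) = -72*2 = -144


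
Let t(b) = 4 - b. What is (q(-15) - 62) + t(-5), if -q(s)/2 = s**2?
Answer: -503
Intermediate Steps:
q(s) = -2*s**2
(q(-15) - 62) + t(-5) = (-2*(-15)**2 - 62) + (4 - 1*(-5)) = (-2*225 - 62) + (4 + 5) = (-450 - 62) + 9 = -512 + 9 = -503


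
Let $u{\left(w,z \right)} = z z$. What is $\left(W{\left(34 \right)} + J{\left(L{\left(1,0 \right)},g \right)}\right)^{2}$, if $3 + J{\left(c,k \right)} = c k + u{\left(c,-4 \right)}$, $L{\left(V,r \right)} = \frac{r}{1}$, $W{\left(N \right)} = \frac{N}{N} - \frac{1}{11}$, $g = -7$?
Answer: $\frac{23409}{121} \approx 193.46$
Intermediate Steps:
$W{\left(N \right)} = \frac{10}{11}$ ($W{\left(N \right)} = 1 - \frac{1}{11} = \frac{10}{11}$)
$L{\left(V,r \right)} = r$ ($L{\left(V,r \right)} = r 1 = r$)
$u{\left(w,z \right)} = z^{2}$
$J{\left(c,k \right)} = 13 + c k$ ($J{\left(c,k \right)} = -3 + \left(c k + \left(-4\right)^{2}\right) = -3 + \left(c k + 16\right) = -3 + \left(16 + c k\right) = 13 + c k$)
$\left(W{\left(34 \right)} + J{\left(L{\left(1,0 \right)},g \right)}\right)^{2} = \left(\frac{10}{11} + \left(13 + 0 \left(-7\right)\right)\right)^{2} = \left(\frac{10}{11} + \left(13 + 0\right)\right)^{2} = \left(\frac{10}{11} + 13\right)^{2} = \left(\frac{153}{11}\right)^{2} = \frac{23409}{121}$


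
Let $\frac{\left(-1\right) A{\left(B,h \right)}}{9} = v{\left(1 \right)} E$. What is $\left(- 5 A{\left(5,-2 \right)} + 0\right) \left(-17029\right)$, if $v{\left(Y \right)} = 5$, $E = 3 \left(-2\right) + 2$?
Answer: $15326100$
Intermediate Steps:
$E = -4$ ($E = -6 + 2 = -4$)
$A{\left(B,h \right)} = 180$ ($A{\left(B,h \right)} = - 9 \cdot 5 \left(-4\right) = \left(-9\right) \left(-20\right) = 180$)
$\left(- 5 A{\left(5,-2 \right)} + 0\right) \left(-17029\right) = \left(\left(-5\right) 180 + 0\right) \left(-17029\right) = \left(-900 + 0\right) \left(-17029\right) = \left(-900\right) \left(-17029\right) = 15326100$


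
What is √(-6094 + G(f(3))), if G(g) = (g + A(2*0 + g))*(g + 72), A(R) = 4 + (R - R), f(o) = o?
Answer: I*√5569 ≈ 74.626*I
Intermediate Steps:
A(R) = 4 (A(R) = 4 + 0 = 4)
G(g) = (4 + g)*(72 + g) (G(g) = (g + 4)*(g + 72) = (4 + g)*(72 + g))
√(-6094 + G(f(3))) = √(-6094 + (288 + 3² + 76*3)) = √(-6094 + (288 + 9 + 228)) = √(-6094 + 525) = √(-5569) = I*√5569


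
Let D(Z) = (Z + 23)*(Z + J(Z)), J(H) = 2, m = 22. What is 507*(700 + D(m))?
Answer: 902460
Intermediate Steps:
D(Z) = (2 + Z)*(23 + Z) (D(Z) = (Z + 23)*(Z + 2) = (23 + Z)*(2 + Z) = (2 + Z)*(23 + Z))
507*(700 + D(m)) = 507*(700 + (46 + 22² + 25*22)) = 507*(700 + (46 + 484 + 550)) = 507*(700 + 1080) = 507*1780 = 902460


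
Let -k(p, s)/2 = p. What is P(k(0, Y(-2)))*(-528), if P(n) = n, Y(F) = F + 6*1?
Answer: 0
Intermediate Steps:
Y(F) = 6 + F (Y(F) = F + 6 = 6 + F)
k(p, s) = -2*p
P(k(0, Y(-2)))*(-528) = -2*0*(-528) = 0*(-528) = 0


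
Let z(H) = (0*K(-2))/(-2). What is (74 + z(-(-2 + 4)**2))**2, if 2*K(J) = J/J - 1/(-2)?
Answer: 5476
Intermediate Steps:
K(J) = 3/4 (K(J) = (J/J - 1/(-2))/2 = (1 - 1*(-1/2))/2 = (1 + 1/2)/2 = (1/2)*(3/2) = 3/4)
z(H) = 0 (z(H) = (0*(3/4))/(-2) = 0*(-1/2) = 0)
(74 + z(-(-2 + 4)**2))**2 = (74 + 0)**2 = 74**2 = 5476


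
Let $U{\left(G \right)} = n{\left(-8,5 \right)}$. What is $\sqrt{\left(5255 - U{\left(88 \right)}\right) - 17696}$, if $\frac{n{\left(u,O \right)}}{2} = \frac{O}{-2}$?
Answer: $2 i \sqrt{3109} \approx 111.52 i$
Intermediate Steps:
$n{\left(u,O \right)} = - O$ ($n{\left(u,O \right)} = 2 \frac{O}{-2} = 2 O \left(- \frac{1}{2}\right) = 2 \left(- \frac{O}{2}\right) = - O$)
$U{\left(G \right)} = -5$ ($U{\left(G \right)} = \left(-1\right) 5 = -5$)
$\sqrt{\left(5255 - U{\left(88 \right)}\right) - 17696} = \sqrt{\left(5255 - -5\right) - 17696} = \sqrt{\left(5255 + 5\right) - 17696} = \sqrt{5260 - 17696} = \sqrt{-12436} = 2 i \sqrt{3109}$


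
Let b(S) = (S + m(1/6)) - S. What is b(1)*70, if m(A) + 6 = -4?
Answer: -700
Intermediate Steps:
m(A) = -10 (m(A) = -6 - 4 = -10)
b(S) = -10 (b(S) = (S - 10) - S = (-10 + S) - S = -10)
b(1)*70 = -10*70 = -700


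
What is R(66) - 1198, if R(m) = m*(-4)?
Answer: -1462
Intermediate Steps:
R(m) = -4*m
R(66) - 1198 = -4*66 - 1198 = -264 - 1198 = -1462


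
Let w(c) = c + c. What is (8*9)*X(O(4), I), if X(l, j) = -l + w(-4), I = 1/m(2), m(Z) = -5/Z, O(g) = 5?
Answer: -936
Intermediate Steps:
I = -⅖ (I = 1/(-5/2) = -⅖ ≈ -0.40000)
w(c) = 2*c
X(l, j) = -8 - l (X(l, j) = -l + 2*(-4) = -l - 8 = -8 - l)
(8*9)*X(O(4), I) = (8*9)*(-8 - 1*5) = 72*(-8 - 5) = 72*(-13) = -936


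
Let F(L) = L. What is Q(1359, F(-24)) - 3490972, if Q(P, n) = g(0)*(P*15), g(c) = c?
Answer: -3490972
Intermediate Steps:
Q(P, n) = 0 (Q(P, n) = 0*(P*15) = 0*(15*P) = 0)
Q(1359, F(-24)) - 3490972 = 0 - 3490972 = -3490972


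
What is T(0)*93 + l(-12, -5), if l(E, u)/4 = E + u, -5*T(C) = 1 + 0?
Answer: -433/5 ≈ -86.600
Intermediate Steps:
T(C) = -⅕ (T(C) = -(1 + 0)/5 = -⅕*1 = -⅕)
l(E, u) = 4*E + 4*u (l(E, u) = 4*(E + u) = 4*E + 4*u)
T(0)*93 + l(-12, -5) = -⅕*93 + (4*(-12) + 4*(-5)) = -93/5 + (-48 - 20) = -93/5 - 68 = -433/5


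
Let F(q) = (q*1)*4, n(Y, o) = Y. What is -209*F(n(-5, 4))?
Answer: 4180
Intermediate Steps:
F(q) = 4*q (F(q) = q*4 = 4*q)
-209*F(n(-5, 4)) = -836*(-5) = -209*(-20) = 4180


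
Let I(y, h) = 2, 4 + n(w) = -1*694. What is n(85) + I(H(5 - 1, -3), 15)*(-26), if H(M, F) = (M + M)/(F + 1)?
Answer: -750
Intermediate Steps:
H(M, F) = 2*M/(1 + F) (H(M, F) = (2*M)/(1 + F) = 2*M/(1 + F))
n(w) = -698 (n(w) = -4 - 1*694 = -4 - 694 = -698)
n(85) + I(H(5 - 1, -3), 15)*(-26) = -698 + 2*(-26) = -698 - 52 = -750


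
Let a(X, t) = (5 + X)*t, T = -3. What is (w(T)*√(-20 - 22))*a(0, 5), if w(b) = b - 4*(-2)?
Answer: 125*I*√42 ≈ 810.09*I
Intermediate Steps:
w(b) = 8 + b (w(b) = b + 8 = 8 + b)
a(X, t) = t*(5 + X)
(w(T)*√(-20 - 22))*a(0, 5) = ((8 - 3)*√(-20 - 22))*(5*(5 + 0)) = (5*√(-42))*(5*5) = (5*(I*√42))*25 = (5*I*√42)*25 = 125*I*√42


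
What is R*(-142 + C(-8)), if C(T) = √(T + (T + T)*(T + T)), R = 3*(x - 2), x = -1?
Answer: 1278 - 18*√62 ≈ 1136.3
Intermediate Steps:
R = -9 (R = 3*(-1 - 2) = 3*(-3) = -9)
C(T) = √(T + 4*T²) (C(T) = √(T + (2*T)*(2*T)) = √(T + 4*T²))
R*(-142 + C(-8)) = -9*(-142 + √(-8*(1 + 4*(-8)))) = -9*(-142 + √(-8*(1 - 32))) = -9*(-142 + √(-8*(-31))) = -9*(-142 + √248) = -9*(-142 + 2*√62) = 1278 - 18*√62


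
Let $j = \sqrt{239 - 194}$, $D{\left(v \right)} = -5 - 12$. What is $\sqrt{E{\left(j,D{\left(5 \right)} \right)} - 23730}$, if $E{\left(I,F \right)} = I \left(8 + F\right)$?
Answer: $\sqrt{-23730 - 27 \sqrt{5}} \approx 154.24 i$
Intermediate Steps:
$D{\left(v \right)} = -17$ ($D{\left(v \right)} = -5 - 12 = -17$)
$j = 3 \sqrt{5}$ ($j = \sqrt{45} = 3 \sqrt{5} \approx 6.7082$)
$\sqrt{E{\left(j,D{\left(5 \right)} \right)} - 23730} = \sqrt{3 \sqrt{5} \left(8 - 17\right) - 23730} = \sqrt{3 \sqrt{5} \left(-9\right) - 23730} = \sqrt{- 27 \sqrt{5} - 23730} = \sqrt{-23730 - 27 \sqrt{5}}$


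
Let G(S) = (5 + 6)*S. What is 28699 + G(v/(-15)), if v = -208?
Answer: 432773/15 ≈ 28852.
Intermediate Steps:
G(S) = 11*S
28699 + G(v/(-15)) = 28699 + 11*(-208/(-15)) = 28699 + 11*(-208*(-1/15)) = 28699 + 11*(208/15) = 28699 + 2288/15 = 432773/15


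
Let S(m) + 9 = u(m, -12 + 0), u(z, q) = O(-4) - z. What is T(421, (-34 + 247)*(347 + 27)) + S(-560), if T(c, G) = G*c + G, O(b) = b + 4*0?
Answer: 33617911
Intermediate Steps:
O(b) = b (O(b) = b + 0 = b)
u(z, q) = -4 - z
T(c, G) = G + G*c
S(m) = -13 - m (S(m) = -9 + (-4 - m) = -13 - m)
T(421, (-34 + 247)*(347 + 27)) + S(-560) = ((-34 + 247)*(347 + 27))*(1 + 421) + (-13 - 1*(-560)) = (213*374)*422 + (-13 + 560) = 79662*422 + 547 = 33617364 + 547 = 33617911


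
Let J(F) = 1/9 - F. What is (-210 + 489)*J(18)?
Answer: -4991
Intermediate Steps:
J(F) = ⅑ - F
(-210 + 489)*J(18) = (-210 + 489)*(⅑ - 1*18) = 279*(⅑ - 18) = 279*(-161/9) = -4991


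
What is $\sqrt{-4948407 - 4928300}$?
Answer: $i \sqrt{9876707} \approx 3142.7 i$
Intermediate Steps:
$\sqrt{-4948407 - 4928300} = \sqrt{-9876707} = i \sqrt{9876707}$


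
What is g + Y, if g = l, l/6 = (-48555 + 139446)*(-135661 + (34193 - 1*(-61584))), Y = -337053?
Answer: -21750916917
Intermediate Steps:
l = -21750579864 (l = 6*((-48555 + 139446)*(-135661 + (34193 - 1*(-61584)))) = 6*(90891*(-135661 + (34193 + 61584))) = 6*(90891*(-135661 + 95777)) = 6*(90891*(-39884)) = 6*(-3625096644) = -21750579864)
g = -21750579864
g + Y = -21750579864 - 337053 = -21750916917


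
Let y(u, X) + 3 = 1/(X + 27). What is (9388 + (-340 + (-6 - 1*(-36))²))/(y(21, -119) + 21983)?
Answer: 305072/674053 ≈ 0.45259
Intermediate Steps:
y(u, X) = -3 + 1/(27 + X) (y(u, X) = -3 + 1/(X + 27) = -3 + 1/(27 + X))
(9388 + (-340 + (-6 - 1*(-36))²))/(y(21, -119) + 21983) = (9388 + (-340 + (-6 - 1*(-36))²))/((-80 - 3*(-119))/(27 - 119) + 21983) = (9388 + (-340 + (-6 + 36)²))/((-80 + 357)/(-92) + 21983) = (9388 + (-340 + 30²))/(-1/92*277 + 21983) = (9388 + (-340 + 900))/(-277/92 + 21983) = (9388 + 560)/(2022159/92) = 9948*(92/2022159) = 305072/674053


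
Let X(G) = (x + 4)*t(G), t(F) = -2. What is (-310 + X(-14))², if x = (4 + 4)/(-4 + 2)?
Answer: 96100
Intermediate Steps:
x = -4 (x = 8/(-2) = 8*(-½) = -4)
X(G) = 0 (X(G) = (-4 + 4)*(-2) = 0*(-2) = 0)
(-310 + X(-14))² = (-310 + 0)² = (-310)² = 96100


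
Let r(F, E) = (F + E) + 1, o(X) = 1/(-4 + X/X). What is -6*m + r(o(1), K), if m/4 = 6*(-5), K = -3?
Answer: 2153/3 ≈ 717.67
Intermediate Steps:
o(X) = -⅓ (o(X) = 1/(-4 + 1) = 1/(-3) = -⅓)
m = -120 (m = 4*(6*(-5)) = 4*(-30) = -120)
r(F, E) = 1 + E + F (r(F, E) = (E + F) + 1 = 1 + E + F)
-6*m + r(o(1), K) = -6*(-120) + (1 - 3 - ⅓) = 720 - 7/3 = 2153/3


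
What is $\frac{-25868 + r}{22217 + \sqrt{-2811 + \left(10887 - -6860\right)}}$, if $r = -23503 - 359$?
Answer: $- \frac{1104851410}{493580153} + \frac{99460 \sqrt{3734}}{493580153} \approx -2.2261$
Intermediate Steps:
$r = -23862$
$\frac{-25868 + r}{22217 + \sqrt{-2811 + \left(10887 - -6860\right)}} = \frac{-25868 - 23862}{22217 + \sqrt{-2811 + \left(10887 - -6860\right)}} = - \frac{49730}{22217 + \sqrt{-2811 + \left(10887 + 6860\right)}} = - \frac{49730}{22217 + \sqrt{-2811 + 17747}} = - \frac{49730}{22217 + \sqrt{14936}} = - \frac{49730}{22217 + 2 \sqrt{3734}}$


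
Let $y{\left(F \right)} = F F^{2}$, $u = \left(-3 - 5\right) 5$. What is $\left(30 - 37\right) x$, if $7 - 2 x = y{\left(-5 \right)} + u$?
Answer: $-602$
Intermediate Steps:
$u = -40$ ($u = \left(-8\right) 5 = -40$)
$y{\left(F \right)} = F^{3}$
$x = 86$ ($x = \frac{7}{2} - \frac{\left(-5\right)^{3} - 40}{2} = \frac{7}{2} - \frac{-125 - 40}{2} = \frac{7}{2} - - \frac{165}{2} = \frac{7}{2} + \frac{165}{2} = 86$)
$\left(30 - 37\right) x = \left(30 - 37\right) 86 = \left(-7\right) 86 = -602$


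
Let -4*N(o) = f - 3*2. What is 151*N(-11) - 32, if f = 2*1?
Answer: 119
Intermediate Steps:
f = 2
N(o) = 1 (N(o) = -(2 - 3*2)/4 = -(2 - 6)/4 = -¼*(-4) = 1)
151*N(-11) - 32 = 151*1 - 32 = 151 - 32 = 119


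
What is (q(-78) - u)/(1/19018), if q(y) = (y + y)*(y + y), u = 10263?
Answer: 267640314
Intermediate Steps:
q(y) = 4*y² (q(y) = (2*y)*(2*y) = 4*y²)
(q(-78) - u)/(1/19018) = (4*(-78)² - 1*10263)/(1/19018) = (4*6084 - 10263)/(1/19018) = (24336 - 10263)*19018 = 14073*19018 = 267640314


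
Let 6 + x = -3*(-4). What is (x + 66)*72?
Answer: 5184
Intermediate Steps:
x = 6 (x = -6 - 3*(-4) = -6 + 12 = 6)
(x + 66)*72 = (6 + 66)*72 = 72*72 = 5184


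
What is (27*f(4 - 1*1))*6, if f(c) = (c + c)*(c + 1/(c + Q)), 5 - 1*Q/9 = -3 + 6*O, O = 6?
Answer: 241704/83 ≈ 2912.1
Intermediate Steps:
Q = -252 (Q = 45 - 9*(-3 + 6*6) = 45 - 9*(-3 + 36) = 45 - 9*33 = 45 - 297 = -252)
f(c) = 2*c*(c + 1/(-252 + c)) (f(c) = (c + c)*(c + 1/(c - 252)) = (2*c)*(c + 1/(-252 + c)) = 2*c*(c + 1/(-252 + c)))
(27*f(4 - 1*1))*6 = (27*(2*(4 - 1*1)*(1 + (4 - 1*1)² - 252*(4 - 1*1))/(-252 + (4 - 1*1))))*6 = (27*(2*(4 - 1)*(1 + (4 - 1)² - 252*(4 - 1))/(-252 + (4 - 1))))*6 = (27*(2*3*(1 + 3² - 252*3)/(-252 + 3)))*6 = (27*(2*3*(1 + 9 - 756)/(-249)))*6 = (27*(2*3*(-1/249)*(-746)))*6 = (27*(1492/83))*6 = (40284/83)*6 = 241704/83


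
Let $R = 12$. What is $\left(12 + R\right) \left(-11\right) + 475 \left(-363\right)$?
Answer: $-172689$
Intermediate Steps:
$\left(12 + R\right) \left(-11\right) + 475 \left(-363\right) = \left(12 + 12\right) \left(-11\right) + 475 \left(-363\right) = 24 \left(-11\right) - 172425 = -264 - 172425 = -172689$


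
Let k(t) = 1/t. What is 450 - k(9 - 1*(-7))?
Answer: 7199/16 ≈ 449.94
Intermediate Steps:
450 - k(9 - 1*(-7)) = 450 - 1/(9 - 1*(-7)) = 450 - 1/(9 + 7) = 450 - 1/16 = 7199/16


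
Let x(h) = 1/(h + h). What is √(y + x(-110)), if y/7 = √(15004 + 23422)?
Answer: √(-55 + 84700*√38426)/110 ≈ 37.043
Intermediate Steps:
y = 7*√38426 (y = 7*√(15004 + 23422) = 7*√38426 ≈ 1372.2)
x(h) = 1/(2*h)
√(y + x(-110)) = √(7*√38426 + (½)/(-110)) = √(7*√38426 + (½)*(-1/110)) = √(7*√38426 - 1/220) = √(-1/220 + 7*√38426)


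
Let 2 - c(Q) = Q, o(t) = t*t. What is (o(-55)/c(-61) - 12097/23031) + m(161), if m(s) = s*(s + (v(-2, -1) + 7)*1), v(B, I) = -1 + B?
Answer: 4290385901/161217 ≈ 26613.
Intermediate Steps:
o(t) = t²
c(Q) = 2 - Q
m(s) = s*(4 + s) (m(s) = s*(s + ((-1 - 2) + 7)*1) = s*(s + (-3 + 7)*1) = s*(s + 4*1) = s*(s + 4) = s*(4 + s))
(o(-55)/c(-61) - 12097/23031) + m(161) = ((-55)²/(2 - 1*(-61)) - 12097/23031) + 161*(4 + 161) = (3025/(2 + 61) - 12097*1/23031) + 161*165 = (3025/63 - 12097/23031) + 26565 = 7656296/161217 + 26565 = 4290385901/161217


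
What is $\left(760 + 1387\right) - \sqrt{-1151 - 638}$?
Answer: $2147 - i \sqrt{1789} \approx 2147.0 - 42.297 i$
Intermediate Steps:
$\left(760 + 1387\right) - \sqrt{-1151 - 638} = 2147 - \sqrt{-1789} = 2147 - i \sqrt{1789}$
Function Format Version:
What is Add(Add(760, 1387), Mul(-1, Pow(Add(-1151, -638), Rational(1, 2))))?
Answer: Add(2147, Mul(-1, I, Pow(1789, Rational(1, 2)))) ≈ Add(2147.0, Mul(-42.297, I))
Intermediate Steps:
Add(Add(760, 1387), Mul(-1, Pow(Add(-1151, -638), Rational(1, 2)))) = Add(2147, Mul(-1, Pow(-1789, Rational(1, 2)))) = Add(2147, Mul(-1, Mul(I, Pow(1789, Rational(1, 2))))) = Add(2147, Mul(-1, I, Pow(1789, Rational(1, 2))))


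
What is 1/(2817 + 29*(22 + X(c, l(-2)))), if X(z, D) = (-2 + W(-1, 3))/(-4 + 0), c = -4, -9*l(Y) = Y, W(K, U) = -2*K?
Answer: 1/3455 ≈ 0.00028944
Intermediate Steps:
l(Y) = -Y/9
X(z, D) = 0 (X(z, D) = (-2 - 2*(-1))/(-4 + 0) = (-2 + 2)/(-4) = 0*(-¼) = 0)
1/(2817 + 29*(22 + X(c, l(-2)))) = 1/(2817 + 29*(22 + 0)) = 1/(2817 + 29*22) = 1/(2817 + 638) = 1/3455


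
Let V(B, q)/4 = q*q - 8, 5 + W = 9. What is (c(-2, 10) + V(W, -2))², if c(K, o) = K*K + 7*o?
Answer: 3364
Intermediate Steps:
W = 4 (W = -5 + 9 = 4)
V(B, q) = -32 + 4*q² (V(B, q) = 4*(q*q - 8) = 4*(q² - 8) = 4*(-8 + q²) = -32 + 4*q²)
c(K, o) = K² + 7*o
(c(-2, 10) + V(W, -2))² = (((-2)² + 7*10) + (-32 + 4*(-2)²))² = ((4 + 70) + (-32 + 4*4))² = (74 + (-32 + 16))² = (74 - 16)² = 58² = 3364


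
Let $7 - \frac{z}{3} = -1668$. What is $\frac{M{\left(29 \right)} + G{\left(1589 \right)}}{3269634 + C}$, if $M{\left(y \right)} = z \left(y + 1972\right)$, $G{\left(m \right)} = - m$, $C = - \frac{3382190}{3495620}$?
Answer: $\frac{184963115528}{60154708531} \approx 3.0748$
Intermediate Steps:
$z = 5025$ ($z = 21 - -5004 = 21 + 5004 = 5025$)
$C = - \frac{17801}{18398}$ ($C = \left(-3382190\right) \frac{1}{3495620} = - \frac{17801}{18398} \approx -0.96755$)
$M{\left(y \right)} = 9909300 + 5025 y$ ($M{\left(y \right)} = 5025 \left(y + 1972\right) = 5025 \left(1972 + y\right) = 9909300 + 5025 y$)
$\frac{M{\left(29 \right)} + G{\left(1589 \right)}}{3269634 + C} = \frac{\left(9909300 + 5025 \cdot 29\right) - 1589}{3269634 - \frac{17801}{18398}} = \frac{\left(9909300 + 145725\right) - 1589}{\frac{60154708531}{18398}} = \left(10055025 - 1589\right) \frac{18398}{60154708531} = 10053436 \cdot \frac{18398}{60154708531} = \frac{184963115528}{60154708531}$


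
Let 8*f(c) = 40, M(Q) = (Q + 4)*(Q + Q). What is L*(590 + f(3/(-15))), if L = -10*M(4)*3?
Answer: -1142400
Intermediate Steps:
M(Q) = 2*Q*(4 + Q) (M(Q) = (4 + Q)*(2*Q) = 2*Q*(4 + Q))
f(c) = 5 (f(c) = (⅛)*40 = 5)
L = -1920 (L = -20*4*(4 + 4)*3 = -20*4*8*3 = -10*64*3 = -640*3 = -1920)
L*(590 + f(3/(-15))) = -1920*(590 + 5) = -1920*595 = -1142400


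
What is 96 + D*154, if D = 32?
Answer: 5024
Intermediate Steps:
96 + D*154 = 96 + 32*154 = 96 + 4928 = 5024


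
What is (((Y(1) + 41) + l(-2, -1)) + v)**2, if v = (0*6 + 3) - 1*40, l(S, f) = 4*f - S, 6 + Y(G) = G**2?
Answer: 9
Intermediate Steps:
Y(G) = -6 + G**2
l(S, f) = -S + 4*f
v = -37 (v = (0 + 3) - 40 = 3 - 40 = -37)
(((Y(1) + 41) + l(-2, -1)) + v)**2 = ((((-6 + 1**2) + 41) + (-1*(-2) + 4*(-1))) - 37)**2 = ((((-6 + 1) + 41) + (2 - 4)) - 37)**2 = (((-5 + 41) - 2) - 37)**2 = ((36 - 2) - 37)**2 = (34 - 37)**2 = (-3)**2 = 9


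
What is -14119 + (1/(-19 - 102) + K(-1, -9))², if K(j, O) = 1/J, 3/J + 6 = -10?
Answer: -1856686790/131769 ≈ -14090.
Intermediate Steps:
J = -3/16 (J = 3/(-6 - 10) = 3/(-16) = 3*(-1/16) = -3/16 ≈ -0.18750)
K(j, O) = -16/3 (K(j, O) = 1/(-3/16) = -16/3)
-14119 + (1/(-19 - 102) + K(-1, -9))² = -14119 + (1/(-19 - 102) - 16/3)² = -14119 + (1/(-121) - 16/3)² = -14119 + (-1/121 - 16/3)² = -14119 + (-1939/363)² = -14119 + 3759721/131769 = -1856686790/131769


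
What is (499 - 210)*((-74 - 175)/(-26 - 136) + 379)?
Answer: 5938661/54 ≈ 1.0998e+5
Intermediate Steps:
(499 - 210)*((-74 - 175)/(-26 - 136) + 379) = 289*(-249/(-162) + 379) = 289*(-249*(-1/162) + 379) = 289*(83/54 + 379) = 289*(20549/54) = 5938661/54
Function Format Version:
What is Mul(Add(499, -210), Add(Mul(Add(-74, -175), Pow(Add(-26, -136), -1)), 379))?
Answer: Rational(5938661, 54) ≈ 1.0998e+5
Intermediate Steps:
Mul(Add(499, -210), Add(Mul(Add(-74, -175), Pow(Add(-26, -136), -1)), 379)) = Mul(289, Add(Mul(-249, Pow(-162, -1)), 379)) = Mul(289, Add(Mul(-249, Rational(-1, 162)), 379)) = Mul(289, Add(Rational(83, 54), 379)) = Mul(289, Rational(20549, 54)) = Rational(5938661, 54)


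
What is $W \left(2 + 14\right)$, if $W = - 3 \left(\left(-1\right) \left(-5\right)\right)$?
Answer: $-240$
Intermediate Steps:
$W = -15$ ($W = \left(-3\right) 5 = -15$)
$W \left(2 + 14\right) = - 15 \left(2 + 14\right) = \left(-15\right) 16 = -240$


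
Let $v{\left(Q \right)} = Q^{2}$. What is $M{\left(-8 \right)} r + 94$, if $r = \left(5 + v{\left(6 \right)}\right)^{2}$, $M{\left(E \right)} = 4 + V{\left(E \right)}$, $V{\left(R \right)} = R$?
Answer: $-6630$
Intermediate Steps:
$M{\left(E \right)} = 4 + E$
$r = 1681$ ($r = \left(5 + 6^{2}\right)^{2} = \left(5 + 36\right)^{2} = 41^{2} = 1681$)
$M{\left(-8 \right)} r + 94 = \left(4 - 8\right) 1681 + 94 = \left(-4\right) 1681 + 94 = -6724 + 94 = -6630$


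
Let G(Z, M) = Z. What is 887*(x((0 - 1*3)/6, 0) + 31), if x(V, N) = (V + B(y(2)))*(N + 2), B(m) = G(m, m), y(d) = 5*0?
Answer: 26610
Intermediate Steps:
y(d) = 0
B(m) = m
x(V, N) = V*(2 + N) (x(V, N) = (V + 0)*(N + 2) = V*(2 + N))
887*(x((0 - 1*3)/6, 0) + 31) = 887*(((0 - 1*3)/6)*(2 + 0) + 31) = 887*(((0 - 3)*(⅙))*2 + 31) = 887*(-3*⅙*2 + 31) = 887*(-½*2 + 31) = 887*(-1 + 31) = 887*30 = 26610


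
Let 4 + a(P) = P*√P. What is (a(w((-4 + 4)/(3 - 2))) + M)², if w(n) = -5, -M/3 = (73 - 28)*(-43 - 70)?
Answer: 232592876 - 152510*I*√5 ≈ 2.3259e+8 - 3.4102e+5*I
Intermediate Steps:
M = 15255 (M = -3*(73 - 28)*(-43 - 70) = -135*(-113) = -3*(-5085) = 15255)
a(P) = -4 + P^(3/2) (a(P) = -4 + P*√P = -4 + P^(3/2))
(a(w((-4 + 4)/(3 - 2))) + M)² = ((-4 + (-5)^(3/2)) + 15255)² = ((-4 - 5*I*√5) + 15255)² = (15251 - 5*I*√5)²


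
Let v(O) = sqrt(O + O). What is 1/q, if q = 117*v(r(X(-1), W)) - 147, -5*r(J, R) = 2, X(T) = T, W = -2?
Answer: -245/54267 - 26*I*sqrt(5)/18089 ≈ -0.0045147 - 0.003214*I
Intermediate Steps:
r(J, R) = -2/5 (r(J, R) = -1/5*2 = -2/5)
v(O) = sqrt(2)*sqrt(O) (v(O) = sqrt(2*O) = sqrt(2)*sqrt(O))
q = -147 + 234*I*sqrt(5)/5 (q = 117*(sqrt(2)*sqrt(-2/5)) - 147 = 117*(sqrt(2)*(I*sqrt(10)/5)) - 147 = 117*(2*I*sqrt(5)/5) - 147 = 234*I*sqrt(5)/5 - 147 = -147 + 234*I*sqrt(5)/5 ≈ -147.0 + 104.65*I)
1/q = 1/(-147 + 234*I*sqrt(5)/5)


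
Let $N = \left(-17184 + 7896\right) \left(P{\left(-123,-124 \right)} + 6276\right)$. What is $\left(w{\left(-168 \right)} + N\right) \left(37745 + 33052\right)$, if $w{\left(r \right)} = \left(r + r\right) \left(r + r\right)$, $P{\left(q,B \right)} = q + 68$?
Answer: $-4082703838344$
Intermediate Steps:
$P{\left(q,B \right)} = 68 + q$
$w{\left(r \right)} = 4 r^{2}$ ($w{\left(r \right)} = 2 r 2 r = 4 r^{2}$)
$N = -57780648$ ($N = \left(-17184 + 7896\right) \left(\left(68 - 123\right) + 6276\right) = - 9288 \left(-55 + 6276\right) = \left(-9288\right) 6221 = -57780648$)
$\left(w{\left(-168 \right)} + N\right) \left(37745 + 33052\right) = \left(4 \left(-168\right)^{2} - 57780648\right) \left(37745 + 33052\right) = \left(4 \cdot 28224 - 57780648\right) 70797 = \left(112896 - 57780648\right) 70797 = \left(-57667752\right) 70797 = -4082703838344$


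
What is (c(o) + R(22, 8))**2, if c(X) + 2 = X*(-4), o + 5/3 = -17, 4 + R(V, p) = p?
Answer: 52900/9 ≈ 5877.8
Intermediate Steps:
R(V, p) = -4 + p
o = -56/3 (o = -5/3 - 17 = -56/3 ≈ -18.667)
c(X) = -2 - 4*X (c(X) = -2 + X*(-4) = -2 - 4*X)
(c(o) + R(22, 8))**2 = ((-2 - 4*(-56/3)) + (-4 + 8))**2 = ((-2 + 224/3) + 4)**2 = (218/3 + 4)**2 = (230/3)**2 = 52900/9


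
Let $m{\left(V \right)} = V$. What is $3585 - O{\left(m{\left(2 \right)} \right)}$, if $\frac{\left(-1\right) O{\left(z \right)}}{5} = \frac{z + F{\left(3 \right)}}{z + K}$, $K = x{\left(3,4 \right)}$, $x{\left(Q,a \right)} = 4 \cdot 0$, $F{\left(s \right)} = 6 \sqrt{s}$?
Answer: $3590 + 15 \sqrt{3} \approx 3616.0$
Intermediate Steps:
$x{\left(Q,a \right)} = 0$
$K = 0$
$O{\left(z \right)} = - \frac{5 \left(z + 6 \sqrt{3}\right)}{z}$ ($O{\left(z \right)} = - 5 \frac{z + 6 \sqrt{3}}{z + 0} = - 5 \frac{z + 6 \sqrt{3}}{z} = - \frac{5 \left(z + 6 \sqrt{3}\right)}{z}$)
$3585 - O{\left(m{\left(2 \right)} \right)} = 3585 - \left(-5 - \frac{30 \sqrt{3}}{2}\right) = 3585 - \left(-5 - 30 \sqrt{3} \cdot \frac{1}{2}\right) = 3585 - \left(-5 - 15 \sqrt{3}\right) = 3585 + \left(5 + 15 \sqrt{3}\right) = 3590 + 15 \sqrt{3}$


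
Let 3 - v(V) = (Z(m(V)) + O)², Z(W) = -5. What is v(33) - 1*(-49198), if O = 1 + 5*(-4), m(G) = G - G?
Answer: 48625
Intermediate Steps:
m(G) = 0
O = -19 (O = 1 - 20 = -19)
v(V) = -573 (v(V) = 3 - (-5 - 19)² = 3 - 1*(-24)² = 3 - 1*576 = 3 - 576 = -573)
v(33) - 1*(-49198) = -573 - 1*(-49198) = -573 + 49198 = 48625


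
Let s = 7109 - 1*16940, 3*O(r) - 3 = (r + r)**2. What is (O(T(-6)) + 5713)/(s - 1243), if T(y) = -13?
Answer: -8909/16611 ≈ -0.53633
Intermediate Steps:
O(r) = 1 + 4*r**2/3 (O(r) = 1 + (r + r)**2/3 = 1 + (2*r)**2/3 = 1 + (4*r**2)/3 = 1 + 4*r**2/3)
s = -9831 (s = 7109 - 16940 = -9831)
(O(T(-6)) + 5713)/(s - 1243) = ((1 + (4/3)*(-13)**2) + 5713)/(-9831 - 1243) = ((1 + (4/3)*169) + 5713)/(-11074) = ((1 + 676/3) + 5713)*(-1/11074) = (679/3 + 5713)*(-1/11074) = (17818/3)*(-1/11074) = -8909/16611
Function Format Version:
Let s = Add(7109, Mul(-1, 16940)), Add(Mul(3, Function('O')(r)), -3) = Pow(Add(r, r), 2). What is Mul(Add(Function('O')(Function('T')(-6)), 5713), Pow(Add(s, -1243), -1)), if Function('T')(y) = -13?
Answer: Rational(-8909, 16611) ≈ -0.53633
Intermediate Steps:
Function('O')(r) = Add(1, Mul(Rational(4, 3), Pow(r, 2))) (Function('O')(r) = Add(1, Mul(Rational(1, 3), Pow(Add(r, r), 2))) = Add(1, Mul(Rational(1, 3), Pow(Mul(2, r), 2))) = Add(1, Mul(Rational(1, 3), Mul(4, Pow(r, 2)))) = Add(1, Mul(Rational(4, 3), Pow(r, 2))))
s = -9831 (s = Add(7109, -16940) = -9831)
Mul(Add(Function('O')(Function('T')(-6)), 5713), Pow(Add(s, -1243), -1)) = Mul(Add(Add(1, Mul(Rational(4, 3), Pow(-13, 2))), 5713), Pow(Add(-9831, -1243), -1)) = Mul(Add(Add(1, Mul(Rational(4, 3), 169)), 5713), Pow(-11074, -1)) = Mul(Add(Add(1, Rational(676, 3)), 5713), Rational(-1, 11074)) = Mul(Add(Rational(679, 3), 5713), Rational(-1, 11074)) = Mul(Rational(17818, 3), Rational(-1, 11074)) = Rational(-8909, 16611)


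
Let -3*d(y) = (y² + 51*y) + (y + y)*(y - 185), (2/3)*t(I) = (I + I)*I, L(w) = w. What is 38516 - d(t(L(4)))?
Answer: 35716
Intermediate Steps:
t(I) = 3*I² (t(I) = 3*((I + I)*I)/2 = 3*((2*I)*I)/2 = 3*(2*I²)/2 = 3*I²)
d(y) = -17*y - y²/3 - 2*y*(-185 + y)/3 (d(y) = -((y² + 51*y) + (y + y)*(y - 185))/3 = -((y² + 51*y) + (2*y)*(-185 + y))/3 = -((y² + 51*y) + 2*y*(-185 + y))/3 = -(y² + 51*y + 2*y*(-185 + y))/3 = -17*y - y²/3 - 2*y*(-185 + y)/3)
38516 - d(t(L(4))) = 38516 - 3*4²*(319 - 9*4²)/3 = 38516 - 3*16*(319 - 9*16)/3 = 38516 - 48*(319 - 3*48)/3 = 38516 - 48*(319 - 144)/3 = 38516 - 48*175/3 = 38516 - 1*2800 = 38516 - 2800 = 35716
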